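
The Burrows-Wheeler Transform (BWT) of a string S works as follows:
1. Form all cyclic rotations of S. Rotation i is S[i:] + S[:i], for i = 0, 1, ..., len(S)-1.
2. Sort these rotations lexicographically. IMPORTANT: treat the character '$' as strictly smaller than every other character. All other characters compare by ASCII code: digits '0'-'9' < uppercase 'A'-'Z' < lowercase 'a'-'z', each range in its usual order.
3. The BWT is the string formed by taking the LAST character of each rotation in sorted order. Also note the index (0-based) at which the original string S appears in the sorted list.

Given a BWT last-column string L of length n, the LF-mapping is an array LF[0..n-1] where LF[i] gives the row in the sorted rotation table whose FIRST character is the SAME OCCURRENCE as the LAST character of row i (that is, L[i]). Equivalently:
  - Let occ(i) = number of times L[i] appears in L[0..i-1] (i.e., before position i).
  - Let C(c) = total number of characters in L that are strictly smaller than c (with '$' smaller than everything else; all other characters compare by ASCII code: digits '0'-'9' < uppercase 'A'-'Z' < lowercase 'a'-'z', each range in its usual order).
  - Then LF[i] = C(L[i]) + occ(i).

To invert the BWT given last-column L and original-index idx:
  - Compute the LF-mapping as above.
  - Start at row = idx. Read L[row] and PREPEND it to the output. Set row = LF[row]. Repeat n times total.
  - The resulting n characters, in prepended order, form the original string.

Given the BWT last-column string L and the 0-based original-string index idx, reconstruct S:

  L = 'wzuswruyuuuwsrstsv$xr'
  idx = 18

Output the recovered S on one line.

LF mapping: 15 20 9 4 16 1 10 19 11 12 13 17 5 2 6 8 7 14 0 18 3
Walk LF starting at row 18, prepending L[row]:
  step 1: row=18, L[18]='$', prepend. Next row=LF[18]=0
  step 2: row=0, L[0]='w', prepend. Next row=LF[0]=15
  step 3: row=15, L[15]='t', prepend. Next row=LF[15]=8
  step 4: row=8, L[8]='u', prepend. Next row=LF[8]=11
  step 5: row=11, L[11]='w', prepend. Next row=LF[11]=17
  step 6: row=17, L[17]='v', prepend. Next row=LF[17]=14
  step 7: row=14, L[14]='s', prepend. Next row=LF[14]=6
  step 8: row=6, L[6]='u', prepend. Next row=LF[6]=10
  step 9: row=10, L[10]='u', prepend. Next row=LF[10]=13
  step 10: row=13, L[13]='r', prepend. Next row=LF[13]=2
  step 11: row=2, L[2]='u', prepend. Next row=LF[2]=9
  step 12: row=9, L[9]='u', prepend. Next row=LF[9]=12
  step 13: row=12, L[12]='s', prepend. Next row=LF[12]=5
  step 14: row=5, L[5]='r', prepend. Next row=LF[5]=1
  step 15: row=1, L[1]='z', prepend. Next row=LF[1]=20
  step 16: row=20, L[20]='r', prepend. Next row=LF[20]=3
  step 17: row=3, L[3]='s', prepend. Next row=LF[3]=4
  step 18: row=4, L[4]='w', prepend. Next row=LF[4]=16
  step 19: row=16, L[16]='s', prepend. Next row=LF[16]=7
  step 20: row=7, L[7]='y', prepend. Next row=LF[7]=19
  step 21: row=19, L[19]='x', prepend. Next row=LF[19]=18
Reversed output: xyswsrzrsuuruusvwutw$

Answer: xyswsrzrsuuruusvwutw$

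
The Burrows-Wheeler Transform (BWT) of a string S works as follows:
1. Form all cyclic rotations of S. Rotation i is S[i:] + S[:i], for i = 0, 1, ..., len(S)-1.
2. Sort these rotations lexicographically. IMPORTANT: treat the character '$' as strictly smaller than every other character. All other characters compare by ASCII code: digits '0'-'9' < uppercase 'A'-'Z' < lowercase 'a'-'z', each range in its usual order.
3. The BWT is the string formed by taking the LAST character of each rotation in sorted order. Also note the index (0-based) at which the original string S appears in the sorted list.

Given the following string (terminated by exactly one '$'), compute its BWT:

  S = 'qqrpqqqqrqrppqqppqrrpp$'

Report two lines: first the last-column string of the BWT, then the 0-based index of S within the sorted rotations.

Answer: pprrqprpqppq$qrqqprqqqq
12

Derivation:
All 23 rotations (rotation i = S[i:]+S[:i]):
  rot[0] = qqrpqqqqrqrppqqppqrrpp$
  rot[1] = qrpqqqqrqrppqqppqrrpp$q
  rot[2] = rpqqqqrqrppqqppqrrpp$qq
  rot[3] = pqqqqrqrppqqppqrrpp$qqr
  rot[4] = qqqqrqrppqqppqrrpp$qqrp
  rot[5] = qqqrqrppqqppqrrpp$qqrpq
  rot[6] = qqrqrppqqppqrrpp$qqrpqq
  rot[7] = qrqrppqqppqrrpp$qqrpqqq
  rot[8] = rqrppqqppqrrpp$qqrpqqqq
  rot[9] = qrppqqppqrrpp$qqrpqqqqr
  rot[10] = rppqqppqrrpp$qqrpqqqqrq
  rot[11] = ppqqppqrrpp$qqrpqqqqrqr
  rot[12] = pqqppqrrpp$qqrpqqqqrqrp
  rot[13] = qqppqrrpp$qqrpqqqqrqrpp
  rot[14] = qppqrrpp$qqrpqqqqrqrppq
  rot[15] = ppqrrpp$qqrpqqqqrqrppqq
  rot[16] = pqrrpp$qqrpqqqqrqrppqqp
  rot[17] = qrrpp$qqrpqqqqrqrppqqpp
  rot[18] = rrpp$qqrpqqqqrqrppqqppq
  rot[19] = rpp$qqrpqqqqrqrppqqppqr
  rot[20] = pp$qqrpqqqqrqrppqqppqrr
  rot[21] = p$qqrpqqqqrqrppqqppqrrp
  rot[22] = $qqrpqqqqrqrppqqppqrrpp
Sorted (with $ < everything):
  sorted[0] = $qqrpqqqqrqrppqqppqrrpp  (last char: 'p')
  sorted[1] = p$qqrpqqqqrqrppqqppqrrp  (last char: 'p')
  sorted[2] = pp$qqrpqqqqrqrppqqppqrr  (last char: 'r')
  sorted[3] = ppqqppqrrpp$qqrpqqqqrqr  (last char: 'r')
  sorted[4] = ppqrrpp$qqrpqqqqrqrppqq  (last char: 'q')
  sorted[5] = pqqppqrrpp$qqrpqqqqrqrp  (last char: 'p')
  sorted[6] = pqqqqrqrppqqppqrrpp$qqr  (last char: 'r')
  sorted[7] = pqrrpp$qqrpqqqqrqrppqqp  (last char: 'p')
  sorted[8] = qppqrrpp$qqrpqqqqrqrppq  (last char: 'q')
  sorted[9] = qqppqrrpp$qqrpqqqqrqrpp  (last char: 'p')
  sorted[10] = qqqqrqrppqqppqrrpp$qqrp  (last char: 'p')
  sorted[11] = qqqrqrppqqppqrrpp$qqrpq  (last char: 'q')
  sorted[12] = qqrpqqqqrqrppqqppqrrpp$  (last char: '$')
  sorted[13] = qqrqrppqqppqrrpp$qqrpqq  (last char: 'q')
  sorted[14] = qrppqqppqrrpp$qqrpqqqqr  (last char: 'r')
  sorted[15] = qrpqqqqrqrppqqppqrrpp$q  (last char: 'q')
  sorted[16] = qrqrppqqppqrrpp$qqrpqqq  (last char: 'q')
  sorted[17] = qrrpp$qqrpqqqqrqrppqqpp  (last char: 'p')
  sorted[18] = rpp$qqrpqqqqrqrppqqppqr  (last char: 'r')
  sorted[19] = rppqqppqrrpp$qqrpqqqqrq  (last char: 'q')
  sorted[20] = rpqqqqrqrppqqppqrrpp$qq  (last char: 'q')
  sorted[21] = rqrppqqppqrrpp$qqrpqqqq  (last char: 'q')
  sorted[22] = rrpp$qqrpqqqqrqrppqqppq  (last char: 'q')
Last column: pprrqprpqppq$qrqqprqqqq
Original string S is at sorted index 12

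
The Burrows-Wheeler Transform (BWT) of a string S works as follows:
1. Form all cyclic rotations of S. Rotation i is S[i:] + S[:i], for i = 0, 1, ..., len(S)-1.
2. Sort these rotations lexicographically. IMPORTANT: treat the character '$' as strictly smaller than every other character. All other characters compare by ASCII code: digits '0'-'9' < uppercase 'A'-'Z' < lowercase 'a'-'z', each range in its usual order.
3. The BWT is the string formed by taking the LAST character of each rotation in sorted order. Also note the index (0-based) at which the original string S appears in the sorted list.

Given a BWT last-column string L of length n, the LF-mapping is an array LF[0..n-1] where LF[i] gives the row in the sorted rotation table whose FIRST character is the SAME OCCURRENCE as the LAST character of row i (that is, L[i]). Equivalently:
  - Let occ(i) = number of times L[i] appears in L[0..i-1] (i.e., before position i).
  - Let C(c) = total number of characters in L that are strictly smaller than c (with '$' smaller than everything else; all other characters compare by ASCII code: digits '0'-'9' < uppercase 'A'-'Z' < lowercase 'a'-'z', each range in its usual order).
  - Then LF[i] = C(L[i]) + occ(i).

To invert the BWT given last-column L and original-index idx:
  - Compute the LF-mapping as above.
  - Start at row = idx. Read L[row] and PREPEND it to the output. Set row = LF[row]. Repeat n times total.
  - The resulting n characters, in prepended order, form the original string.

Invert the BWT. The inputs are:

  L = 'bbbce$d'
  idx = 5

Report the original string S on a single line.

Answer: decbbb$

Derivation:
LF mapping: 1 2 3 4 6 0 5
Walk LF starting at row 5, prepending L[row]:
  step 1: row=5, L[5]='$', prepend. Next row=LF[5]=0
  step 2: row=0, L[0]='b', prepend. Next row=LF[0]=1
  step 3: row=1, L[1]='b', prepend. Next row=LF[1]=2
  step 4: row=2, L[2]='b', prepend. Next row=LF[2]=3
  step 5: row=3, L[3]='c', prepend. Next row=LF[3]=4
  step 6: row=4, L[4]='e', prepend. Next row=LF[4]=6
  step 7: row=6, L[6]='d', prepend. Next row=LF[6]=5
Reversed output: decbbb$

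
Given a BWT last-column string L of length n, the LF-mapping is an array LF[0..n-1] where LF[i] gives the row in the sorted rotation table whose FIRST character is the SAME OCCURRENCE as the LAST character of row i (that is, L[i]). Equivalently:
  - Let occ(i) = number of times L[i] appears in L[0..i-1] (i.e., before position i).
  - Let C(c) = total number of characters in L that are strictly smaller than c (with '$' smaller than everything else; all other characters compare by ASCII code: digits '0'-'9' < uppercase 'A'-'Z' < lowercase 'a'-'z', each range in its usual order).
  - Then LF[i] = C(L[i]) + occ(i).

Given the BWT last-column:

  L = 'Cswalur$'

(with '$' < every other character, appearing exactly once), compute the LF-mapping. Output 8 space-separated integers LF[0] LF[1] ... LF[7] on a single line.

Char counts: '$':1, 'C':1, 'a':1, 'l':1, 'r':1, 's':1, 'u':1, 'w':1
C (first-col start): C('$')=0, C('C')=1, C('a')=2, C('l')=3, C('r')=4, C('s')=5, C('u')=6, C('w')=7
L[0]='C': occ=0, LF[0]=C('C')+0=1+0=1
L[1]='s': occ=0, LF[1]=C('s')+0=5+0=5
L[2]='w': occ=0, LF[2]=C('w')+0=7+0=7
L[3]='a': occ=0, LF[3]=C('a')+0=2+0=2
L[4]='l': occ=0, LF[4]=C('l')+0=3+0=3
L[5]='u': occ=0, LF[5]=C('u')+0=6+0=6
L[6]='r': occ=0, LF[6]=C('r')+0=4+0=4
L[7]='$': occ=0, LF[7]=C('$')+0=0+0=0

Answer: 1 5 7 2 3 6 4 0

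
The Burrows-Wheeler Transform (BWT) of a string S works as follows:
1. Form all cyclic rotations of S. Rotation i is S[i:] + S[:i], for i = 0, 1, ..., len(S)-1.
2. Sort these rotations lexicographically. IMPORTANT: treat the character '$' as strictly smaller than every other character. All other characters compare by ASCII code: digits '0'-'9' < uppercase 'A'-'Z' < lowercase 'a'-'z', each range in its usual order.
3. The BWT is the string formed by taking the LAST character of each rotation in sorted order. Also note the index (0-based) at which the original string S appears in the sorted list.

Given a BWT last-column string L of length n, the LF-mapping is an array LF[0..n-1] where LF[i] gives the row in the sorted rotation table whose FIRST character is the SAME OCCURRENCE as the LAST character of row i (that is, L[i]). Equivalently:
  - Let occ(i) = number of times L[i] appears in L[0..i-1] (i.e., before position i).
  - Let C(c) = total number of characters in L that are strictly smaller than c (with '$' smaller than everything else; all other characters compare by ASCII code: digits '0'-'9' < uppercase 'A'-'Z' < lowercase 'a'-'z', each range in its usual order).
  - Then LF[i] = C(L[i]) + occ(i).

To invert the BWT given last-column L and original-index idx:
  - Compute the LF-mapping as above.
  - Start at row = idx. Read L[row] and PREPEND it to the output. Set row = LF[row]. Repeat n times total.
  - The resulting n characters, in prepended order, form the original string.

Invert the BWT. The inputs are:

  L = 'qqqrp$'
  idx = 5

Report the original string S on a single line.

Answer: rqpqq$

Derivation:
LF mapping: 2 3 4 5 1 0
Walk LF starting at row 5, prepending L[row]:
  step 1: row=5, L[5]='$', prepend. Next row=LF[5]=0
  step 2: row=0, L[0]='q', prepend. Next row=LF[0]=2
  step 3: row=2, L[2]='q', prepend. Next row=LF[2]=4
  step 4: row=4, L[4]='p', prepend. Next row=LF[4]=1
  step 5: row=1, L[1]='q', prepend. Next row=LF[1]=3
  step 6: row=3, L[3]='r', prepend. Next row=LF[3]=5
Reversed output: rqpqq$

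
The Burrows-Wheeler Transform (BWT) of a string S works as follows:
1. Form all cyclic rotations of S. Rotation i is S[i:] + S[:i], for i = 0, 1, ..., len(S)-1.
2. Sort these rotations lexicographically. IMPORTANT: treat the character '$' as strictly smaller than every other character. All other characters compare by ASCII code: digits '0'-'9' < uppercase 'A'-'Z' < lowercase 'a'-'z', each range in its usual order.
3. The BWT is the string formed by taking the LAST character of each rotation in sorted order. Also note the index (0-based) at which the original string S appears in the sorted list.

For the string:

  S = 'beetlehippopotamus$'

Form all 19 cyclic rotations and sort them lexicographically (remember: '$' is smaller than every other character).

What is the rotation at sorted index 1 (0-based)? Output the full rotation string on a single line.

Answer: amus$beetlehippopot

Derivation:
All 19 rotations (rotation i = S[i:]+S[:i]):
  rot[0] = beetlehippopotamus$
  rot[1] = eetlehippopotamus$b
  rot[2] = etlehippopotamus$be
  rot[3] = tlehippopotamus$bee
  rot[4] = lehippopotamus$beet
  rot[5] = ehippopotamus$beetl
  rot[6] = hippopotamus$beetle
  rot[7] = ippopotamus$beetleh
  rot[8] = ppopotamus$beetlehi
  rot[9] = popotamus$beetlehip
  rot[10] = opotamus$beetlehipp
  rot[11] = potamus$beetlehippo
  rot[12] = otamus$beetlehippop
  rot[13] = tamus$beetlehippopo
  rot[14] = amus$beetlehippopot
  rot[15] = mus$beetlehippopota
  rot[16] = us$beetlehippopotam
  rot[17] = s$beetlehippopotamu
  rot[18] = $beetlehippopotamus
Sorted (with $ < everything):
  sorted[0] = $beetlehippopotamus
  sorted[1] = amus$beetlehippopot
  sorted[2] = beetlehippopotamus$
  sorted[3] = eetlehippopotamus$b
  sorted[4] = ehippopotamus$beetl
  sorted[5] = etlehippopotamus$be
  sorted[6] = hippopotamus$beetle
  sorted[7] = ippopotamus$beetleh
  sorted[8] = lehippopotamus$beet
  sorted[9] = mus$beetlehippopota
  sorted[10] = opotamus$beetlehipp
  sorted[11] = otamus$beetlehippop
  sorted[12] = popotamus$beetlehip
  sorted[13] = potamus$beetlehippo
  sorted[14] = ppopotamus$beetlehi
  sorted[15] = s$beetlehippopotamu
  sorted[16] = tamus$beetlehippopo
  sorted[17] = tlehippopotamus$bee
  sorted[18] = us$beetlehippopotam
sorted[1] = amus$beetlehippopot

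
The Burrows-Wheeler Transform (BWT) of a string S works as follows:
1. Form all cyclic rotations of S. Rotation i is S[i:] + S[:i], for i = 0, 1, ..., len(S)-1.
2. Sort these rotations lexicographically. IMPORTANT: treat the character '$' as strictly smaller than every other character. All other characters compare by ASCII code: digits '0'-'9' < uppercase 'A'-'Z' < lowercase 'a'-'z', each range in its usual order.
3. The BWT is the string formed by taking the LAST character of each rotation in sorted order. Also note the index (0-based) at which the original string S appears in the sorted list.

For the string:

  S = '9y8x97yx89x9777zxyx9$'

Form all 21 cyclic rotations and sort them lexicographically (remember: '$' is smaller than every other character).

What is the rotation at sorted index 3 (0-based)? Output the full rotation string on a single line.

Answer: 7yx89x9777zxyx9$9y8x9

Derivation:
All 21 rotations (rotation i = S[i:]+S[:i]):
  rot[0] = 9y8x97yx89x9777zxyx9$
  rot[1] = y8x97yx89x9777zxyx9$9
  rot[2] = 8x97yx89x9777zxyx9$9y
  rot[3] = x97yx89x9777zxyx9$9y8
  rot[4] = 97yx89x9777zxyx9$9y8x
  rot[5] = 7yx89x9777zxyx9$9y8x9
  rot[6] = yx89x9777zxyx9$9y8x97
  rot[7] = x89x9777zxyx9$9y8x97y
  rot[8] = 89x9777zxyx9$9y8x97yx
  rot[9] = 9x9777zxyx9$9y8x97yx8
  rot[10] = x9777zxyx9$9y8x97yx89
  rot[11] = 9777zxyx9$9y8x97yx89x
  rot[12] = 777zxyx9$9y8x97yx89x9
  rot[13] = 77zxyx9$9y8x97yx89x97
  rot[14] = 7zxyx9$9y8x97yx89x977
  rot[15] = zxyx9$9y8x97yx89x9777
  rot[16] = xyx9$9y8x97yx89x9777z
  rot[17] = yx9$9y8x97yx89x9777zx
  rot[18] = x9$9y8x97yx89x9777zxy
  rot[19] = 9$9y8x97yx89x9777zxyx
  rot[20] = $9y8x97yx89x9777zxyx9
Sorted (with $ < everything):
  sorted[0] = $9y8x97yx89x9777zxyx9
  sorted[1] = 777zxyx9$9y8x97yx89x9
  sorted[2] = 77zxyx9$9y8x97yx89x97
  sorted[3] = 7yx89x9777zxyx9$9y8x9
  sorted[4] = 7zxyx9$9y8x97yx89x977
  sorted[5] = 89x9777zxyx9$9y8x97yx
  sorted[6] = 8x97yx89x9777zxyx9$9y
  sorted[7] = 9$9y8x97yx89x9777zxyx
  sorted[8] = 9777zxyx9$9y8x97yx89x
  sorted[9] = 97yx89x9777zxyx9$9y8x
  sorted[10] = 9x9777zxyx9$9y8x97yx8
  sorted[11] = 9y8x97yx89x9777zxyx9$
  sorted[12] = x89x9777zxyx9$9y8x97y
  sorted[13] = x9$9y8x97yx89x9777zxy
  sorted[14] = x9777zxyx9$9y8x97yx89
  sorted[15] = x97yx89x9777zxyx9$9y8
  sorted[16] = xyx9$9y8x97yx89x9777z
  sorted[17] = y8x97yx89x9777zxyx9$9
  sorted[18] = yx89x9777zxyx9$9y8x97
  sorted[19] = yx9$9y8x97yx89x9777zx
  sorted[20] = zxyx9$9y8x97yx89x9777
sorted[3] = 7yx89x9777zxyx9$9y8x9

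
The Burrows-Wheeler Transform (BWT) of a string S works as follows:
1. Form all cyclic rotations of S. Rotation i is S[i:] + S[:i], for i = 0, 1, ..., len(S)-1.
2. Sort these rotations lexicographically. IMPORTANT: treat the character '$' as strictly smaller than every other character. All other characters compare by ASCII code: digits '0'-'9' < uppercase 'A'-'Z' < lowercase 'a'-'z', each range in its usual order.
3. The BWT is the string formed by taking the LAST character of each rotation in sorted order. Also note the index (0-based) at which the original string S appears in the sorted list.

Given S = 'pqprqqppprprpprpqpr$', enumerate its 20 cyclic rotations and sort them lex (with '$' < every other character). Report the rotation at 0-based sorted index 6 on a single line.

Answer: pr$pqprqqppprprpprpq

Derivation:
All 20 rotations (rotation i = S[i:]+S[:i]):
  rot[0] = pqprqqppprprpprpqpr$
  rot[1] = qprqqppprprpprpqpr$p
  rot[2] = prqqppprprpprpqpr$pq
  rot[3] = rqqppprprpprpqpr$pqp
  rot[4] = qqppprprpprpqpr$pqpr
  rot[5] = qppprprpprpqpr$pqprq
  rot[6] = ppprprpprpqpr$pqprqq
  rot[7] = pprprpprpqpr$pqprqqp
  rot[8] = prprpprpqpr$pqprqqpp
  rot[9] = rprpprpqpr$pqprqqppp
  rot[10] = prpprpqpr$pqprqqpppr
  rot[11] = rpprpqpr$pqprqqppprp
  rot[12] = pprpqpr$pqprqqppprpr
  rot[13] = prpqpr$pqprqqppprprp
  rot[14] = rpqpr$pqprqqppprprpp
  rot[15] = pqpr$pqprqqppprprppr
  rot[16] = qpr$pqprqqppprprpprp
  rot[17] = pr$pqprqqppprprpprpq
  rot[18] = r$pqprqqppprprpprpqp
  rot[19] = $pqprqqppprprpprpqpr
Sorted (with $ < everything):
  sorted[0] = $pqprqqppprprpprpqpr
  sorted[1] = ppprprpprpqpr$pqprqq
  sorted[2] = pprpqpr$pqprqqppprpr
  sorted[3] = pprprpprpqpr$pqprqqp
  sorted[4] = pqpr$pqprqqppprprppr
  sorted[5] = pqprqqppprprpprpqpr$
  sorted[6] = pr$pqprqqppprprpprpq
  sorted[7] = prpprpqpr$pqprqqpppr
  sorted[8] = prpqpr$pqprqqppprprp
  sorted[9] = prprpprpqpr$pqprqqpp
  sorted[10] = prqqppprprpprpqpr$pq
  sorted[11] = qppprprpprpqpr$pqprq
  sorted[12] = qpr$pqprqqppprprpprp
  sorted[13] = qprqqppprprpprpqpr$p
  sorted[14] = qqppprprpprpqpr$pqpr
  sorted[15] = r$pqprqqppprprpprpqp
  sorted[16] = rpprpqpr$pqprqqppprp
  sorted[17] = rpqpr$pqprqqppprprpp
  sorted[18] = rprpprpqpr$pqprqqppp
  sorted[19] = rqqppprprpprpqpr$pqp
sorted[6] = pr$pqprqqppprprpprpq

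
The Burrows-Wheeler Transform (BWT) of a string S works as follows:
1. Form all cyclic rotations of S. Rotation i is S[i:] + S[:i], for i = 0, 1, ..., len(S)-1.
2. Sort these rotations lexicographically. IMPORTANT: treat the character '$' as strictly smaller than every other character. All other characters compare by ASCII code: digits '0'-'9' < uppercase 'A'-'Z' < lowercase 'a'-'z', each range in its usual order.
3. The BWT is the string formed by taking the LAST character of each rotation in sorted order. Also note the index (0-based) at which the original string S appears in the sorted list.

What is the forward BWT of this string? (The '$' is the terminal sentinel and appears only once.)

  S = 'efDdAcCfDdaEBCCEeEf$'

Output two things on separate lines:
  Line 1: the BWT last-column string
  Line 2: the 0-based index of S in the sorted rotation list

All 20 rotations (rotation i = S[i:]+S[:i]):
  rot[0] = efDdAcCfDdaEBCCEeEf$
  rot[1] = fDdAcCfDdaEBCCEeEf$e
  rot[2] = DdAcCfDdaEBCCEeEf$ef
  rot[3] = dAcCfDdaEBCCEeEf$efD
  rot[4] = AcCfDdaEBCCEeEf$efDd
  rot[5] = cCfDdaEBCCEeEf$efDdA
  rot[6] = CfDdaEBCCEeEf$efDdAc
  rot[7] = fDdaEBCCEeEf$efDdAcC
  rot[8] = DdaEBCCEeEf$efDdAcCf
  rot[9] = daEBCCEeEf$efDdAcCfD
  rot[10] = aEBCCEeEf$efDdAcCfDd
  rot[11] = EBCCEeEf$efDdAcCfDda
  rot[12] = BCCEeEf$efDdAcCfDdaE
  rot[13] = CCEeEf$efDdAcCfDdaEB
  rot[14] = CEeEf$efDdAcCfDdaEBC
  rot[15] = EeEf$efDdAcCfDdaEBCC
  rot[16] = eEf$efDdAcCfDdaEBCCE
  rot[17] = Ef$efDdAcCfDdaEBCCEe
  rot[18] = f$efDdAcCfDdaEBCCEeE
  rot[19] = $efDdAcCfDdaEBCCEeEf
Sorted (with $ < everything):
  sorted[0] = $efDdAcCfDdaEBCCEeEf  (last char: 'f')
  sorted[1] = AcCfDdaEBCCEeEf$efDd  (last char: 'd')
  sorted[2] = BCCEeEf$efDdAcCfDdaE  (last char: 'E')
  sorted[3] = CCEeEf$efDdAcCfDdaEB  (last char: 'B')
  sorted[4] = CEeEf$efDdAcCfDdaEBC  (last char: 'C')
  sorted[5] = CfDdaEBCCEeEf$efDdAc  (last char: 'c')
  sorted[6] = DdAcCfDdaEBCCEeEf$ef  (last char: 'f')
  sorted[7] = DdaEBCCEeEf$efDdAcCf  (last char: 'f')
  sorted[8] = EBCCEeEf$efDdAcCfDda  (last char: 'a')
  sorted[9] = EeEf$efDdAcCfDdaEBCC  (last char: 'C')
  sorted[10] = Ef$efDdAcCfDdaEBCCEe  (last char: 'e')
  sorted[11] = aEBCCEeEf$efDdAcCfDd  (last char: 'd')
  sorted[12] = cCfDdaEBCCEeEf$efDdA  (last char: 'A')
  sorted[13] = dAcCfDdaEBCCEeEf$efD  (last char: 'D')
  sorted[14] = daEBCCEeEf$efDdAcCfD  (last char: 'D')
  sorted[15] = eEf$efDdAcCfDdaEBCCE  (last char: 'E')
  sorted[16] = efDdAcCfDdaEBCCEeEf$  (last char: '$')
  sorted[17] = f$efDdAcCfDdaEBCCEeE  (last char: 'E')
  sorted[18] = fDdAcCfDdaEBCCEeEf$e  (last char: 'e')
  sorted[19] = fDdaEBCCEeEf$efDdAcC  (last char: 'C')
Last column: fdEBCcffaCedADDE$EeC
Original string S is at sorted index 16

Answer: fdEBCcffaCedADDE$EeC
16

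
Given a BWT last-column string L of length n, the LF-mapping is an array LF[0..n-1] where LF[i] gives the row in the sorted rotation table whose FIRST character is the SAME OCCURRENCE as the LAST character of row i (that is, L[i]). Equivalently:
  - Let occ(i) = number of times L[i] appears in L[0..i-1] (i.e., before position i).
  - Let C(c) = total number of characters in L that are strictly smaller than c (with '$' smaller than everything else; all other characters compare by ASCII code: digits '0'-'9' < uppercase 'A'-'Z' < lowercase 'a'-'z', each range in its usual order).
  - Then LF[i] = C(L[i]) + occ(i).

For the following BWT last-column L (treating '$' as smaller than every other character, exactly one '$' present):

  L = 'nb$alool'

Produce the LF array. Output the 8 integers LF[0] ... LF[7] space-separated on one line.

Char counts: '$':1, 'a':1, 'b':1, 'l':2, 'n':1, 'o':2
C (first-col start): C('$')=0, C('a')=1, C('b')=2, C('l')=3, C('n')=5, C('o')=6
L[0]='n': occ=0, LF[0]=C('n')+0=5+0=5
L[1]='b': occ=0, LF[1]=C('b')+0=2+0=2
L[2]='$': occ=0, LF[2]=C('$')+0=0+0=0
L[3]='a': occ=0, LF[3]=C('a')+0=1+0=1
L[4]='l': occ=0, LF[4]=C('l')+0=3+0=3
L[5]='o': occ=0, LF[5]=C('o')+0=6+0=6
L[6]='o': occ=1, LF[6]=C('o')+1=6+1=7
L[7]='l': occ=1, LF[7]=C('l')+1=3+1=4

Answer: 5 2 0 1 3 6 7 4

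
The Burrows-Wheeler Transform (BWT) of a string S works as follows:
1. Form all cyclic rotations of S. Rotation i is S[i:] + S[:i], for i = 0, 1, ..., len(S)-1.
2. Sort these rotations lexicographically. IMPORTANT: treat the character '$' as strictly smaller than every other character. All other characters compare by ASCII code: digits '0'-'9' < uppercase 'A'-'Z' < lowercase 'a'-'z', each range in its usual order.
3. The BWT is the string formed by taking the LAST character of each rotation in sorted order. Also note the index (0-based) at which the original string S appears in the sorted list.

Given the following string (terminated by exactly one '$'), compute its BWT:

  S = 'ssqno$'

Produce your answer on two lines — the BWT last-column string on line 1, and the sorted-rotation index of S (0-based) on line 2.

All 6 rotations (rotation i = S[i:]+S[:i]):
  rot[0] = ssqno$
  rot[1] = sqno$s
  rot[2] = qno$ss
  rot[3] = no$ssq
  rot[4] = o$ssqn
  rot[5] = $ssqno
Sorted (with $ < everything):
  sorted[0] = $ssqno  (last char: 'o')
  sorted[1] = no$ssq  (last char: 'q')
  sorted[2] = o$ssqn  (last char: 'n')
  sorted[3] = qno$ss  (last char: 's')
  sorted[4] = sqno$s  (last char: 's')
  sorted[5] = ssqno$  (last char: '$')
Last column: oqnss$
Original string S is at sorted index 5

Answer: oqnss$
5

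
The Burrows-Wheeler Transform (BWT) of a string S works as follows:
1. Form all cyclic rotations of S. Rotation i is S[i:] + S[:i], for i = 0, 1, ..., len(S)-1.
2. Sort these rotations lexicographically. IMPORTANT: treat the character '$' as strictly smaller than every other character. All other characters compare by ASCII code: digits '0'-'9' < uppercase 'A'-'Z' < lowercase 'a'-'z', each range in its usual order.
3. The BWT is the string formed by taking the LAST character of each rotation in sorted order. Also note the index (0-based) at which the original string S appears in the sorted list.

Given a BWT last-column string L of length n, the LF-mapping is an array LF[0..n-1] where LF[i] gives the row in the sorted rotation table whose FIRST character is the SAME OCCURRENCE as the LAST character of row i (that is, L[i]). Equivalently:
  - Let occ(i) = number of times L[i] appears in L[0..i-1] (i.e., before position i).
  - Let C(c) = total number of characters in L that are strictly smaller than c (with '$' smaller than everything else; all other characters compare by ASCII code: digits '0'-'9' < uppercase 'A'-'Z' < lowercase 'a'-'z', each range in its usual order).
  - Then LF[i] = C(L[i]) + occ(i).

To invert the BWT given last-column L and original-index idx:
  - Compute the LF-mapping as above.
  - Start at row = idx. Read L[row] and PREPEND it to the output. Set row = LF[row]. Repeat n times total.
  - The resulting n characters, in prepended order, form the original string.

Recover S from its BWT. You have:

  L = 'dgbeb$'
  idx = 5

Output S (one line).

Answer: gbbed$

Derivation:
LF mapping: 3 5 1 4 2 0
Walk LF starting at row 5, prepending L[row]:
  step 1: row=5, L[5]='$', prepend. Next row=LF[5]=0
  step 2: row=0, L[0]='d', prepend. Next row=LF[0]=3
  step 3: row=3, L[3]='e', prepend. Next row=LF[3]=4
  step 4: row=4, L[4]='b', prepend. Next row=LF[4]=2
  step 5: row=2, L[2]='b', prepend. Next row=LF[2]=1
  step 6: row=1, L[1]='g', prepend. Next row=LF[1]=5
Reversed output: gbbed$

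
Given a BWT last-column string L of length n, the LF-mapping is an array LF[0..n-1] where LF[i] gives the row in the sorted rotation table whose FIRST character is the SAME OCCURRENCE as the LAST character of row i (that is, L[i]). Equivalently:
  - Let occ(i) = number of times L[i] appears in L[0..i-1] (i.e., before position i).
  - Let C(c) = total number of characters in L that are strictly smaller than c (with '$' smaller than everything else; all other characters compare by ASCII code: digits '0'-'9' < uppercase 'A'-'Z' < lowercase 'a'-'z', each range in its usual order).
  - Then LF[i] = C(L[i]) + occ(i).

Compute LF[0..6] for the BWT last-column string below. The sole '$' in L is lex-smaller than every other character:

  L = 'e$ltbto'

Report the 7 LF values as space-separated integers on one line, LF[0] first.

Answer: 2 0 3 5 1 6 4

Derivation:
Char counts: '$':1, 'b':1, 'e':1, 'l':1, 'o':1, 't':2
C (first-col start): C('$')=0, C('b')=1, C('e')=2, C('l')=3, C('o')=4, C('t')=5
L[0]='e': occ=0, LF[0]=C('e')+0=2+0=2
L[1]='$': occ=0, LF[1]=C('$')+0=0+0=0
L[2]='l': occ=0, LF[2]=C('l')+0=3+0=3
L[3]='t': occ=0, LF[3]=C('t')+0=5+0=5
L[4]='b': occ=0, LF[4]=C('b')+0=1+0=1
L[5]='t': occ=1, LF[5]=C('t')+1=5+1=6
L[6]='o': occ=0, LF[6]=C('o')+0=4+0=4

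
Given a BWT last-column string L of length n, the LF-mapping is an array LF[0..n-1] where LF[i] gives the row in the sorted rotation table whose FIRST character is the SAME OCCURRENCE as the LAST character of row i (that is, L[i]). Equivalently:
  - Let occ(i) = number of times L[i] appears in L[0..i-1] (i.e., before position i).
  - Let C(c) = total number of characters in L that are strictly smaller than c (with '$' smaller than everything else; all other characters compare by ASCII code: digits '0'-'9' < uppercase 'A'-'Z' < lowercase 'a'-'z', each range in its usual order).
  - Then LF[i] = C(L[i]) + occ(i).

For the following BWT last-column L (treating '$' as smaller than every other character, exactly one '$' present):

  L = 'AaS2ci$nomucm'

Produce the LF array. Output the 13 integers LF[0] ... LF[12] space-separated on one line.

Answer: 2 4 3 1 5 7 0 10 11 8 12 6 9

Derivation:
Char counts: '$':1, '2':1, 'A':1, 'S':1, 'a':1, 'c':2, 'i':1, 'm':2, 'n':1, 'o':1, 'u':1
C (first-col start): C('$')=0, C('2')=1, C('A')=2, C('S')=3, C('a')=4, C('c')=5, C('i')=7, C('m')=8, C('n')=10, C('o')=11, C('u')=12
L[0]='A': occ=0, LF[0]=C('A')+0=2+0=2
L[1]='a': occ=0, LF[1]=C('a')+0=4+0=4
L[2]='S': occ=0, LF[2]=C('S')+0=3+0=3
L[3]='2': occ=0, LF[3]=C('2')+0=1+0=1
L[4]='c': occ=0, LF[4]=C('c')+0=5+0=5
L[5]='i': occ=0, LF[5]=C('i')+0=7+0=7
L[6]='$': occ=0, LF[6]=C('$')+0=0+0=0
L[7]='n': occ=0, LF[7]=C('n')+0=10+0=10
L[8]='o': occ=0, LF[8]=C('o')+0=11+0=11
L[9]='m': occ=0, LF[9]=C('m')+0=8+0=8
L[10]='u': occ=0, LF[10]=C('u')+0=12+0=12
L[11]='c': occ=1, LF[11]=C('c')+1=5+1=6
L[12]='m': occ=1, LF[12]=C('m')+1=8+1=9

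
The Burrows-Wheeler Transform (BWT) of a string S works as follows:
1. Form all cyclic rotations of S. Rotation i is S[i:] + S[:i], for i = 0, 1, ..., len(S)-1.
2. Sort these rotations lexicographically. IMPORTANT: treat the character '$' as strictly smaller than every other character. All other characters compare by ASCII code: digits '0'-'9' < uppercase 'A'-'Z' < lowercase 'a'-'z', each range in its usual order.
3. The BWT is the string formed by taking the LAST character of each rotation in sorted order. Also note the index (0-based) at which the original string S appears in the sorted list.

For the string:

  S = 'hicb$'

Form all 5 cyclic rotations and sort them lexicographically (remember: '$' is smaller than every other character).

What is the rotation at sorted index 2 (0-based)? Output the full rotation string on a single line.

Answer: cb$hi

Derivation:
All 5 rotations (rotation i = S[i:]+S[:i]):
  rot[0] = hicb$
  rot[1] = icb$h
  rot[2] = cb$hi
  rot[3] = b$hic
  rot[4] = $hicb
Sorted (with $ < everything):
  sorted[0] = $hicb
  sorted[1] = b$hic
  sorted[2] = cb$hi
  sorted[3] = hicb$
  sorted[4] = icb$h
sorted[2] = cb$hi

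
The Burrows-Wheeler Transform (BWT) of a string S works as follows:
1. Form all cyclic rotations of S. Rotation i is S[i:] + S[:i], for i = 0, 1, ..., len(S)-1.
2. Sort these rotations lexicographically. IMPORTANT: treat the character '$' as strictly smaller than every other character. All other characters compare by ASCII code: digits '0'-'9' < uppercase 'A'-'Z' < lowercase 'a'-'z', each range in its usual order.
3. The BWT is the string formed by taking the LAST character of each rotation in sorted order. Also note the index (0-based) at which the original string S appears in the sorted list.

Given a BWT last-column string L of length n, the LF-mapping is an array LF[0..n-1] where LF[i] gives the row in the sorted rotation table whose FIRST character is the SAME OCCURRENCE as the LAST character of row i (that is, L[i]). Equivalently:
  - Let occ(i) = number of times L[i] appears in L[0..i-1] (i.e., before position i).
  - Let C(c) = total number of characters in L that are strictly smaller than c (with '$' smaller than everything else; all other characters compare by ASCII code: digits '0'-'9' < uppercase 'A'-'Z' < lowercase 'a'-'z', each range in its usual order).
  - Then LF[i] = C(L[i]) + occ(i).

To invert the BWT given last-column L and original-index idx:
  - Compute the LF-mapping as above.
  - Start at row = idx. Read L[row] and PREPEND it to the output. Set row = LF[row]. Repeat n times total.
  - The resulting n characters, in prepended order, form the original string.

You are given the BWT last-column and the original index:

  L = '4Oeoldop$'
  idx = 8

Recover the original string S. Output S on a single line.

Answer: poodleO4$

Derivation:
LF mapping: 1 2 4 6 5 3 7 8 0
Walk LF starting at row 8, prepending L[row]:
  step 1: row=8, L[8]='$', prepend. Next row=LF[8]=0
  step 2: row=0, L[0]='4', prepend. Next row=LF[0]=1
  step 3: row=1, L[1]='O', prepend. Next row=LF[1]=2
  step 4: row=2, L[2]='e', prepend. Next row=LF[2]=4
  step 5: row=4, L[4]='l', prepend. Next row=LF[4]=5
  step 6: row=5, L[5]='d', prepend. Next row=LF[5]=3
  step 7: row=3, L[3]='o', prepend. Next row=LF[3]=6
  step 8: row=6, L[6]='o', prepend. Next row=LF[6]=7
  step 9: row=7, L[7]='p', prepend. Next row=LF[7]=8
Reversed output: poodleO4$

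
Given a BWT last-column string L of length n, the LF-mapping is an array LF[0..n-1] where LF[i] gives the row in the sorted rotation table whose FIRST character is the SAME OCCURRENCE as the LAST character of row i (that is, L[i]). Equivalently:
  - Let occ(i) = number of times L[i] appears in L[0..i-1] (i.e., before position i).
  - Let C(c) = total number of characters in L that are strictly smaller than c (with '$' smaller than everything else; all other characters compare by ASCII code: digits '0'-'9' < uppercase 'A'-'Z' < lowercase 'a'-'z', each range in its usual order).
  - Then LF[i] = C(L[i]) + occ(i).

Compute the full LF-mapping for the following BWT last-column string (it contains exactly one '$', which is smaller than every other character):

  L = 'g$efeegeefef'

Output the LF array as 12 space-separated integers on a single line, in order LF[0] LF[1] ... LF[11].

Char counts: '$':1, 'e':6, 'f':3, 'g':2
C (first-col start): C('$')=0, C('e')=1, C('f')=7, C('g')=10
L[0]='g': occ=0, LF[0]=C('g')+0=10+0=10
L[1]='$': occ=0, LF[1]=C('$')+0=0+0=0
L[2]='e': occ=0, LF[2]=C('e')+0=1+0=1
L[3]='f': occ=0, LF[3]=C('f')+0=7+0=7
L[4]='e': occ=1, LF[4]=C('e')+1=1+1=2
L[5]='e': occ=2, LF[5]=C('e')+2=1+2=3
L[6]='g': occ=1, LF[6]=C('g')+1=10+1=11
L[7]='e': occ=3, LF[7]=C('e')+3=1+3=4
L[8]='e': occ=4, LF[8]=C('e')+4=1+4=5
L[9]='f': occ=1, LF[9]=C('f')+1=7+1=8
L[10]='e': occ=5, LF[10]=C('e')+5=1+5=6
L[11]='f': occ=2, LF[11]=C('f')+2=7+2=9

Answer: 10 0 1 7 2 3 11 4 5 8 6 9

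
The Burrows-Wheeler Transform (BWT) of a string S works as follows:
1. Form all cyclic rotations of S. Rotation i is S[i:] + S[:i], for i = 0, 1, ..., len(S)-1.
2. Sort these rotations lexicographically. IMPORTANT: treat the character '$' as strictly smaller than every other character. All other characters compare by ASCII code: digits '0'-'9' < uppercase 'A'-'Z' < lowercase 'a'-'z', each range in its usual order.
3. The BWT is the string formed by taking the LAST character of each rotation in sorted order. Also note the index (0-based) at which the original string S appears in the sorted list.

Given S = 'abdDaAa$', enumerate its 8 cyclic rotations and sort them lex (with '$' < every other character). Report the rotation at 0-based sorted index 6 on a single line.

Answer: bdDaAa$a

Derivation:
All 8 rotations (rotation i = S[i:]+S[:i]):
  rot[0] = abdDaAa$
  rot[1] = bdDaAa$a
  rot[2] = dDaAa$ab
  rot[3] = DaAa$abd
  rot[4] = aAa$abdD
  rot[5] = Aa$abdDa
  rot[6] = a$abdDaA
  rot[7] = $abdDaAa
Sorted (with $ < everything):
  sorted[0] = $abdDaAa
  sorted[1] = Aa$abdDa
  sorted[2] = DaAa$abd
  sorted[3] = a$abdDaA
  sorted[4] = aAa$abdD
  sorted[5] = abdDaAa$
  sorted[6] = bdDaAa$a
  sorted[7] = dDaAa$ab
sorted[6] = bdDaAa$a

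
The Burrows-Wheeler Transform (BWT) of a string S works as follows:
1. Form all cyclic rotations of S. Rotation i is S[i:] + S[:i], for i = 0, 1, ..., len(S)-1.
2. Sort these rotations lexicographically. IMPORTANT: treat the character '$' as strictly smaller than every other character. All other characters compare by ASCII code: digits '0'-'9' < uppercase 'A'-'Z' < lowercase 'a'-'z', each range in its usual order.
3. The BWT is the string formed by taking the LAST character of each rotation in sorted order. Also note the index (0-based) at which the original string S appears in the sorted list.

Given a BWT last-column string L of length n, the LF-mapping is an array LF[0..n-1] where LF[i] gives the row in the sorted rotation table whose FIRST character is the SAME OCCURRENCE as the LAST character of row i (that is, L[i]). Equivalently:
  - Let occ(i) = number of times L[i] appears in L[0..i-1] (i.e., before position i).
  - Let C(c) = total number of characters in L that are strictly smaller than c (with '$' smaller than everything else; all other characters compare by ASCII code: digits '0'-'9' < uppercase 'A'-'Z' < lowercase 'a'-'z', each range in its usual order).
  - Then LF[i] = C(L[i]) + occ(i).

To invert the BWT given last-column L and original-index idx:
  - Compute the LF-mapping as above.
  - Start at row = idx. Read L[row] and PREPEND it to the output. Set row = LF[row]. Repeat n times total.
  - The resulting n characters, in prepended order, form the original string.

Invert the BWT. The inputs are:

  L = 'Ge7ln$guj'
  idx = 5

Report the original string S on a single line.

LF mapping: 2 3 1 6 7 0 4 8 5
Walk LF starting at row 5, prepending L[row]:
  step 1: row=5, L[5]='$', prepend. Next row=LF[5]=0
  step 2: row=0, L[0]='G', prepend. Next row=LF[0]=2
  step 3: row=2, L[2]='7', prepend. Next row=LF[2]=1
  step 4: row=1, L[1]='e', prepend. Next row=LF[1]=3
  step 5: row=3, L[3]='l', prepend. Next row=LF[3]=6
  step 6: row=6, L[6]='g', prepend. Next row=LF[6]=4
  step 7: row=4, L[4]='n', prepend. Next row=LF[4]=7
  step 8: row=7, L[7]='u', prepend. Next row=LF[7]=8
  step 9: row=8, L[8]='j', prepend. Next row=LF[8]=5
Reversed output: jungle7G$

Answer: jungle7G$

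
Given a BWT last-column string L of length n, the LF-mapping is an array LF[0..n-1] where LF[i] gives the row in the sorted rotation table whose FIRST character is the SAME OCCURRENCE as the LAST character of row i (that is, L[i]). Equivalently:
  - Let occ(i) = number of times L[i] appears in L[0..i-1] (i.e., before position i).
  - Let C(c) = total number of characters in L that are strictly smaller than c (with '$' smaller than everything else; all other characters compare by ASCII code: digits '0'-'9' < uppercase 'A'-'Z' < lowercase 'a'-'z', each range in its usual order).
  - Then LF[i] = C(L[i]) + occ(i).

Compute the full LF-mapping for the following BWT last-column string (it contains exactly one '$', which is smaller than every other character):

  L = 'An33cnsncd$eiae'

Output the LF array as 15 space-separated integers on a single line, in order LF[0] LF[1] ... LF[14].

Char counts: '$':1, '3':2, 'A':1, 'a':1, 'c':2, 'd':1, 'e':2, 'i':1, 'n':3, 's':1
C (first-col start): C('$')=0, C('3')=1, C('A')=3, C('a')=4, C('c')=5, C('d')=7, C('e')=8, C('i')=10, C('n')=11, C('s')=14
L[0]='A': occ=0, LF[0]=C('A')+0=3+0=3
L[1]='n': occ=0, LF[1]=C('n')+0=11+0=11
L[2]='3': occ=0, LF[2]=C('3')+0=1+0=1
L[3]='3': occ=1, LF[3]=C('3')+1=1+1=2
L[4]='c': occ=0, LF[4]=C('c')+0=5+0=5
L[5]='n': occ=1, LF[5]=C('n')+1=11+1=12
L[6]='s': occ=0, LF[6]=C('s')+0=14+0=14
L[7]='n': occ=2, LF[7]=C('n')+2=11+2=13
L[8]='c': occ=1, LF[8]=C('c')+1=5+1=6
L[9]='d': occ=0, LF[9]=C('d')+0=7+0=7
L[10]='$': occ=0, LF[10]=C('$')+0=0+0=0
L[11]='e': occ=0, LF[11]=C('e')+0=8+0=8
L[12]='i': occ=0, LF[12]=C('i')+0=10+0=10
L[13]='a': occ=0, LF[13]=C('a')+0=4+0=4
L[14]='e': occ=1, LF[14]=C('e')+1=8+1=9

Answer: 3 11 1 2 5 12 14 13 6 7 0 8 10 4 9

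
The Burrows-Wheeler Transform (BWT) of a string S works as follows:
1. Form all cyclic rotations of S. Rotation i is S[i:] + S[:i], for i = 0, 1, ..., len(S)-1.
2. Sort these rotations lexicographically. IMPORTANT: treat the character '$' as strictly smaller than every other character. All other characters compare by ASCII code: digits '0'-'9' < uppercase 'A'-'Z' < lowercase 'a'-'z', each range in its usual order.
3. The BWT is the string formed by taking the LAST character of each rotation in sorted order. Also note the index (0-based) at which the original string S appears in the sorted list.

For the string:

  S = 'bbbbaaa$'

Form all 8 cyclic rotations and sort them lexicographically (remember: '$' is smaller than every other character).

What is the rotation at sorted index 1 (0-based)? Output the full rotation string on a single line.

All 8 rotations (rotation i = S[i:]+S[:i]):
  rot[0] = bbbbaaa$
  rot[1] = bbbaaa$b
  rot[2] = bbaaa$bb
  rot[3] = baaa$bbb
  rot[4] = aaa$bbbb
  rot[5] = aa$bbbba
  rot[6] = a$bbbbaa
  rot[7] = $bbbbaaa
Sorted (with $ < everything):
  sorted[0] = $bbbbaaa
  sorted[1] = a$bbbbaa
  sorted[2] = aa$bbbba
  sorted[3] = aaa$bbbb
  sorted[4] = baaa$bbb
  sorted[5] = bbaaa$bb
  sorted[6] = bbbaaa$b
  sorted[7] = bbbbaaa$
sorted[1] = a$bbbbaa

Answer: a$bbbbaa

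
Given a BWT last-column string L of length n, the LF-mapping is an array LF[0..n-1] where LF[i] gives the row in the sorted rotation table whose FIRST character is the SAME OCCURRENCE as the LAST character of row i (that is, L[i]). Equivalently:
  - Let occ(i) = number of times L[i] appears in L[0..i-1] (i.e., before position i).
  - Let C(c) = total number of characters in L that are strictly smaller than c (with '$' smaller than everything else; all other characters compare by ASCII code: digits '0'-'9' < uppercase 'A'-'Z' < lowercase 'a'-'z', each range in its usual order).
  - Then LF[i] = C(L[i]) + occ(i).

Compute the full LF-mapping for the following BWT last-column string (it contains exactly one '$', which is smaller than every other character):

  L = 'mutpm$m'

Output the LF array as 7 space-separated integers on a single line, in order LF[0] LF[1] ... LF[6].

Answer: 1 6 5 4 2 0 3

Derivation:
Char counts: '$':1, 'm':3, 'p':1, 't':1, 'u':1
C (first-col start): C('$')=0, C('m')=1, C('p')=4, C('t')=5, C('u')=6
L[0]='m': occ=0, LF[0]=C('m')+0=1+0=1
L[1]='u': occ=0, LF[1]=C('u')+0=6+0=6
L[2]='t': occ=0, LF[2]=C('t')+0=5+0=5
L[3]='p': occ=0, LF[3]=C('p')+0=4+0=4
L[4]='m': occ=1, LF[4]=C('m')+1=1+1=2
L[5]='$': occ=0, LF[5]=C('$')+0=0+0=0
L[6]='m': occ=2, LF[6]=C('m')+2=1+2=3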